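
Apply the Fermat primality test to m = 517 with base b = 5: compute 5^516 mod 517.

5^1 ≡ 5 (mod 517)
5^2 ≡ 5^2 = 25 ≡ 25 (mod 517)
5^4 ≡ 25^2 = 625 ≡ 108 (mod 517)
5^8 ≡ 108^2 = 11664 ≡ 290 (mod 517)
5^16 ≡ 290^2 = 84100 ≡ 346 (mod 517)
5^32 ≡ 346^2 = 119716 ≡ 289 (mod 517)
5^64 ≡ 289^2 = 83521 ≡ 284 (mod 517)
5^128 ≡ 284^2 = 80656 ≡ 4 (mod 517)
5^256 ≡ 4^2 = 16 ≡ 16 (mod 517)
5^512 ≡ 16^2 = 256 ≡ 256 (mod 517)
516 = 512 + 4 in binary powers of 2.
So 5^516 ≡ 256 · 108 ≡ 247 (mod 517).
Since 247 ≠ 1, base 5 is a Fermat witness: 517 is composite.

247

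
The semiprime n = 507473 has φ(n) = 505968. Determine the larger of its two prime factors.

997

φ(n) = (p−1)(q−1) = n − (p+q) + 1, so p + q = 507473 − 505968 + 1 = 1506.
p and q are the roots of t² − 1506t + 507473 = 0.
Discriminant: 1506² − 4·507473 = 2268036 − 2029892 = 238144; √238144 = 488.
q = (1506 − 488)/2 = 509, p = (1506 + 488)/2 = 997.
Check: 509 · 997 = 507473.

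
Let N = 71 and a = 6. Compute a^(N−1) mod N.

1

6^1 ≡ 6 (mod 71)
6^2 ≡ 6^2 = 36 ≡ 36 (mod 71)
6^4 ≡ 36^2 = 1296 ≡ 18 (mod 71)
6^8 ≡ 18^2 = 324 ≡ 40 (mod 71)
6^16 ≡ 40^2 = 1600 ≡ 38 (mod 71)
6^32 ≡ 38^2 = 1444 ≡ 24 (mod 71)
6^64 ≡ 24^2 = 576 ≡ 8 (mod 71)
70 = 64 + 4 + 2 in binary powers of 2.
So 6^70 ≡ 8 · 18 · 36 ≡ 1 (mod 71).
Since the result is 1, base 6 gives no evidence that 71 is composite.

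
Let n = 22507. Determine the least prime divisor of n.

71

22507 is odd.
Digit sum 16, not divisible by 3.
Ends in 7: not divisible by 5.
7: 22507 = 7·3215 + 2
11: 22507 = 11·2046 + 1
13: 22507 = 13·1731 + 4
17: 22507 = 17·1323 + 16
19: 22507 = 19·1184 + 11
23: 22507 = 23·978 + 13
29: 22507 = 29·776 + 3
31: 22507 = 31·726 + 1
37: 22507 = 37·608 + 11
41: 22507 = 41·548 + 39
43: 22507 = 43·523 + 18
47: 22507 = 47·478 + 41
53: 22507 = 53·424 + 35
59: 22507 = 59·381 + 28
61: 22507 = 61·368 + 59
67: 22507 = 67·335 + 62
71: 22507 = 71·317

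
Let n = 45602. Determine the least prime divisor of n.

45602 is even: 2 divides it.

2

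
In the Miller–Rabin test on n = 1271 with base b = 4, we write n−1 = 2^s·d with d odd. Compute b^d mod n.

1271 − 1 = 1270 = 2^1 · 635, so d = 635.
4^1 ≡ 4 (mod 1271)
4^2 ≡ 4^2 = 16 ≡ 16 (mod 1271)
4^4 ≡ 16^2 = 256 ≡ 256 (mod 1271)
4^8 ≡ 256^2 = 65536 ≡ 715 (mod 1271)
4^16 ≡ 715^2 = 511225 ≡ 283 (mod 1271)
4^32 ≡ 283^2 = 80089 ≡ 16 (mod 1271)
4^64 ≡ 16^2 = 256 ≡ 256 (mod 1271)
4^128 ≡ 256^2 = 65536 ≡ 715 (mod 1271)
4^256 ≡ 715^2 = 511225 ≡ 283 (mod 1271)
4^512 ≡ 283^2 = 80089 ≡ 16 (mod 1271)
635 = 512 + 64 + 32 + 16 + 8 + 2 + 1 in binary powers of 2.
So 4^635 ≡ 16 · 256 · 16 · 283 · 715 · 16 · 4 ≡ 1024 (mod 1271).
Squaring chain: 1024; never reaches −1, so base 4 is a Miller–Rabin witness that 1271 is composite.

1024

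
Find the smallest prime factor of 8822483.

8822483 is odd.
Digit sum 35, not divisible by 3.
Ends in 3: not divisible by 5.
7: 8822483 = 7·1260354 + 5
11: 8822483 = 11·802043 + 10
13: 8822483 = 13·678652 + 7
17: 8822483 = 17·518969 + 10
19: 8822483 = 19·464341 + 4
23: 8822483 = 23·383586 + 5
29: 8822483 = 29·304223 + 16
31: 8822483 = 31·284596 + 7
37: 8822483 = 37·238445 + 18
41: 8822483 = 41·215182 + 21
43: 8822483 = 43·205174 + 1
47: 8822483 = 47·187712 + 19
53: 8822483 = 53·166461 + 50
59: 8822483 = 59·149533 + 36
61: 8822483 = 61·144630 + 53
67: 8822483 = 67·131678 + 57
71: 8822483 = 71·124260 + 23
73: 8822483 = 73·120855 + 68
79: 8822483 = 79·111677

79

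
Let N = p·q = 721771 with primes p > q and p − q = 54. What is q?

Since p = q + 54, we have 721771 = q(q + 54), so q² + 54q − 721771 = 0.
Discriminant: 54² + 4·721771 = 2916 + 2887084 = 2890000; √2890000 = 1700.
q = (−54 + 1700)/2 = 823, and p = q + 54 = 877.
Check: 823 · 877 = 721771.

823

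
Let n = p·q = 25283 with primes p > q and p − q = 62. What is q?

Since p = q + 62, we have 25283 = q(q + 62), so q² + 62q − 25283 = 0.
Discriminant: 62² + 4·25283 = 3844 + 101132 = 104976; √104976 = 324.
q = (−62 + 324)/2 = 131, and p = q + 62 = 193.
Check: 131 · 193 = 25283.

131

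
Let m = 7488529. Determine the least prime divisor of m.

7488529 is odd.
Digit sum 43, not divisible by 3.
Ends in 9: not divisible by 5.
7: 7488529 = 7·1069789 + 6
11: 7488529 = 11·680775 + 4
13: 7488529 = 13·576040 + 9
17: 7488529 = 17·440501 + 12
19: 7488529 = 19·394133 + 2
23: 7488529 = 23·325588 + 5
29: 7488529 = 29·258225 + 4
31: 7488529 = 31·241565 + 14
37: 7488529 = 37·202392 + 25
41: 7488529 = 41·182647 + 2
43: 7488529 = 43·174151 + 36
47: 7488529 = 47·159330 + 19
53: 7488529 = 53·141293

53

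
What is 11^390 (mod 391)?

11^1 ≡ 11 (mod 391)
11^2 ≡ 11^2 = 121 ≡ 121 (mod 391)
11^4 ≡ 121^2 = 14641 ≡ 174 (mod 391)
11^8 ≡ 174^2 = 30276 ≡ 169 (mod 391)
11^16 ≡ 169^2 = 28561 ≡ 18 (mod 391)
11^32 ≡ 18^2 = 324 ≡ 324 (mod 391)
11^64 ≡ 324^2 = 104976 ≡ 188 (mod 391)
11^128 ≡ 188^2 = 35344 ≡ 154 (mod 391)
11^256 ≡ 154^2 = 23716 ≡ 256 (mod 391)
390 = 256 + 128 + 4 + 2 in binary powers of 2.
So 11^390 ≡ 256 · 154 · 174 · 121 ≡ 110 (mod 391).
Since 110 ≠ 1, base 11 is a Fermat witness: 391 is composite.

110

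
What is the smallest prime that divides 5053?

31

5053 is odd.
Digit sum 13, not divisible by 3.
Ends in 3: not divisible by 5.
7: 5053 = 7·721 + 6
11: 5053 = 11·459 + 4
13: 5053 = 13·388 + 9
17: 5053 = 17·297 + 4
19: 5053 = 19·265 + 18
23: 5053 = 23·219 + 16
29: 5053 = 29·174 + 7
31: 5053 = 31·163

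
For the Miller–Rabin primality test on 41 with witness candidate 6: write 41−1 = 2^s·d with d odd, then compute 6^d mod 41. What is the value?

41 − 1 = 40 = 2^3 · 5, so d = 5.
6^1 ≡ 6 (mod 41)
6^2 ≡ 6^2 = 36 ≡ 36 (mod 41)
6^4 ≡ 36^2 = 1296 ≡ 25 (mod 41)
5 = 4 + 1 in binary powers of 2.
So 6^5 ≡ 25 · 6 ≡ 27 (mod 41).
Squaring chain: 27 → 32 → 40; reaches −1, so base 6 does not prove 41 composite.

27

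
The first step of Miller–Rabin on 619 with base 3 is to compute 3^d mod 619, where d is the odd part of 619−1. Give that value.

618

619 − 1 = 618 = 2^1 · 309, so d = 309.
3^1 ≡ 3 (mod 619)
3^2 ≡ 3^2 = 9 ≡ 9 (mod 619)
3^4 ≡ 9^2 = 81 ≡ 81 (mod 619)
3^8 ≡ 81^2 = 6561 ≡ 371 (mod 619)
3^16 ≡ 371^2 = 137641 ≡ 223 (mod 619)
3^32 ≡ 223^2 = 49729 ≡ 209 (mod 619)
3^64 ≡ 209^2 = 43681 ≡ 351 (mod 619)
3^128 ≡ 351^2 = 123201 ≡ 20 (mod 619)
3^256 ≡ 20^2 = 400 ≡ 400 (mod 619)
309 = 256 + 32 + 16 + 4 + 1 in binary powers of 2.
So 3^309 ≡ 400 · 209 · 223 · 81 · 3 ≡ 618 (mod 619).
Since 3^d ≡ 618 (mod 619), base 3 does not prove 619 composite.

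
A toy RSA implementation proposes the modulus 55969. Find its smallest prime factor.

55969 is odd.
Digit sum 34, not divisible by 3.
Ends in 9: not divisible by 5.
7: 55969 = 7·7995 + 4
11: 55969 = 11·5088 + 1
13: 55969 = 13·4305 + 4
17: 55969 = 17·3292 + 5
19: 55969 = 19·2945 + 14
23: 55969 = 23·2433 + 10
29: 55969 = 29·1929 + 28
31: 55969 = 31·1805 + 14
37: 55969 = 37·1512 + 25
41: 55969 = 41·1365 + 4
43: 55969 = 43·1301 + 26
47: 55969 = 47·1190 + 39
53: 55969 = 53·1056 + 1
59: 55969 = 59·948 + 37
61: 55969 = 61·917 + 32
67: 55969 = 67·835 + 24
71: 55969 = 71·788 + 21
73: 55969 = 73·766 + 51
79: 55969 = 79·708 + 37
83: 55969 = 83·674 + 27
89: 55969 = 89·628 + 77
97: 55969 = 97·577

97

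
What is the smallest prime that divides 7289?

37

7289 is odd.
Digit sum 26, not divisible by 3.
Ends in 9: not divisible by 5.
7: 7289 = 7·1041 + 2
11: 7289 = 11·662 + 7
13: 7289 = 13·560 + 9
17: 7289 = 17·428 + 13
19: 7289 = 19·383 + 12
23: 7289 = 23·316 + 21
29: 7289 = 29·251 + 10
31: 7289 = 31·235 + 4
37: 7289 = 37·197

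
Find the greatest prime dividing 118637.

118637 = 31 · 3827
3827 = 43 · 89
89 is prime.
So 118637 = 31 · 43 · 89; the largest prime factor is 89.

89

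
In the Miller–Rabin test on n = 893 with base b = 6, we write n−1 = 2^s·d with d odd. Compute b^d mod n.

893 − 1 = 892 = 2^2 · 223, so d = 223.
6^1 ≡ 6 (mod 893)
6^2 ≡ 6^2 = 36 ≡ 36 (mod 893)
6^4 ≡ 36^2 = 1296 ≡ 403 (mod 893)
6^8 ≡ 403^2 = 162409 ≡ 776 (mod 893)
6^16 ≡ 776^2 = 602176 ≡ 294 (mod 893)
6^32 ≡ 294^2 = 86436 ≡ 708 (mod 893)
6^64 ≡ 708^2 = 501264 ≡ 291 (mod 893)
6^128 ≡ 291^2 = 84681 ≡ 739 (mod 893)
223 = 128 + 64 + 16 + 8 + 4 + 2 + 1 in binary powers of 2.
So 6^223 ≡ 739 · 291 · 294 · 776 · 403 · 36 · 6 ≡ 294 (mod 893).
Squaring chain: 294 → 708; never reaches −1, so base 6 is a Miller–Rabin witness that 893 is composite.

294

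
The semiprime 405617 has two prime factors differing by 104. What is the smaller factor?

Since p = q + 104, we have 405617 = q(q + 104), so q² + 104q − 405617 = 0.
Discriminant: 104² + 4·405617 = 10816 + 1622468 = 1633284; √1633284 = 1278.
q = (−104 + 1278)/2 = 587, and p = q + 104 = 691.
Check: 587 · 691 = 405617.

587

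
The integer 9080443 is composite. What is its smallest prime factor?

67

9080443 is odd.
Digit sum 28, not divisible by 3.
Ends in 3: not divisible by 5.
7: 9080443 = 7·1297206 + 1
11: 9080443 = 11·825494 + 9
13: 9080443 = 13·698495 + 8
17: 9080443 = 17·534143 + 12
19: 9080443 = 19·477918 + 1
23: 9080443 = 23·394801 + 20
29: 9080443 = 29·313118 + 21
31: 9080443 = 31·292917 + 16
37: 9080443 = 37·245417 + 14
41: 9080443 = 41·221474 + 9
43: 9080443 = 43·211173 + 4
47: 9080443 = 47·193200 + 43
53: 9080443 = 53·171329 + 6
59: 9080443 = 59·153905 + 48
61: 9080443 = 61·148859 + 44
67: 9080443 = 67·135529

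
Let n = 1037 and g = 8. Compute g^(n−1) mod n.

8^1 ≡ 8 (mod 1037)
8^2 ≡ 8^2 = 64 ≡ 64 (mod 1037)
8^4 ≡ 64^2 = 4096 ≡ 985 (mod 1037)
8^8 ≡ 985^2 = 970225 ≡ 630 (mod 1037)
8^16 ≡ 630^2 = 396900 ≡ 766 (mod 1037)
8^32 ≡ 766^2 = 586756 ≡ 851 (mod 1037)
8^64 ≡ 851^2 = 724201 ≡ 375 (mod 1037)
8^128 ≡ 375^2 = 140625 ≡ 630 (mod 1037)
8^256 ≡ 630^2 = 396900 ≡ 766 (mod 1037)
8^512 ≡ 766^2 = 586756 ≡ 851 (mod 1037)
8^1024 ≡ 851^2 = 724201 ≡ 375 (mod 1037)
1036 = 1024 + 8 + 4 in binary powers of 2.
So 8^1036 ≡ 375 · 630 · 985 ≡ 339 (mod 1037).
Since 339 ≠ 1, base 8 is a Fermat witness: 1037 is composite.

339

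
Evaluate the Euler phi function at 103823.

101614

Factor: 103823 = 47^3.
φ(103823) = 47^2·(47−1) = 101614.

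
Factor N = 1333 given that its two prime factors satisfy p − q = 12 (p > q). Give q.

Since p = q + 12, we have 1333 = q(q + 12), so q² + 12q − 1333 = 0.
Discriminant: 12² + 4·1333 = 144 + 5332 = 5476; √5476 = 74.
q = (−12 + 74)/2 = 31, and p = q + 12 = 43.
Check: 31 · 43 = 1333.

31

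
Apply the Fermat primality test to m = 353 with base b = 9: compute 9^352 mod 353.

9^1 ≡ 9 (mod 353)
9^2 ≡ 9^2 = 81 ≡ 81 (mod 353)
9^4 ≡ 81^2 = 6561 ≡ 207 (mod 353)
9^8 ≡ 207^2 = 42849 ≡ 136 (mod 353)
9^16 ≡ 136^2 = 18496 ≡ 140 (mod 353)
9^32 ≡ 140^2 = 19600 ≡ 185 (mod 353)
9^64 ≡ 185^2 = 34225 ≡ 337 (mod 353)
9^128 ≡ 337^2 = 113569 ≡ 256 (mod 353)
9^256 ≡ 256^2 = 65536 ≡ 231 (mod 353)
352 = 256 + 64 + 32 in binary powers of 2.
So 9^352 ≡ 231 · 337 · 185 ≡ 1 (mod 353).
Since the result is 1, base 9 gives no evidence that 353 is composite.

1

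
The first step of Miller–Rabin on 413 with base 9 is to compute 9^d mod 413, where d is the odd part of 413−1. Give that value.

86

413 − 1 = 412 = 2^2 · 103, so d = 103.
9^1 ≡ 9 (mod 413)
9^2 ≡ 9^2 = 81 ≡ 81 (mod 413)
9^4 ≡ 81^2 = 6561 ≡ 366 (mod 413)
9^8 ≡ 366^2 = 133956 ≡ 144 (mod 413)
9^16 ≡ 144^2 = 20736 ≡ 86 (mod 413)
9^32 ≡ 86^2 = 7396 ≡ 375 (mod 413)
9^64 ≡ 375^2 = 140625 ≡ 205 (mod 413)
103 = 64 + 32 + 4 + 2 + 1 in binary powers of 2.
So 9^103 ≡ 205 · 375 · 366 · 81 · 9 ≡ 86 (mod 413).
Squaring chain: 86 → 375; never reaches −1, so base 9 is a Miller–Rabin witness that 413 is composite.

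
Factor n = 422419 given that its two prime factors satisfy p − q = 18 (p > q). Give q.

641

Since p = q + 18, we have 422419 = q(q + 18), so q² + 18q − 422419 = 0.
Discriminant: 18² + 4·422419 = 324 + 1689676 = 1690000; √1690000 = 1300.
q = (−18 + 1300)/2 = 641, and p = q + 18 = 659.
Check: 641 · 659 = 422419.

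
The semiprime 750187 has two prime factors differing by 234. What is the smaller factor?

757

Since p = q + 234, we have 750187 = q(q + 234), so q² + 234q − 750187 = 0.
Discriminant: 234² + 4·750187 = 54756 + 3000748 = 3055504; √3055504 = 1748.
q = (−234 + 1748)/2 = 757, and p = q + 234 = 991.
Check: 757 · 991 = 750187.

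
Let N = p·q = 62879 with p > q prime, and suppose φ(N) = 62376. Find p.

277

φ(n) = (p−1)(q−1) = n − (p+q) + 1, so p + q = 62879 − 62376 + 1 = 504.
p and q are the roots of t² − 504t + 62879 = 0.
Discriminant: 504² − 4·62879 = 254016 − 251516 = 2500; √2500 = 50.
q = (504 − 50)/2 = 227, p = (504 + 50)/2 = 277.
Check: 227 · 277 = 62879.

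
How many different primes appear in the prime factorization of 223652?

5

223652 = 2^2 · 55913
55913 = 11 · 5083
5083 = 13 · 391
391 = 17 · 23
223652 = 2^2 · 11 · 13 · 17 · 23, which has 5 distinct prime factors.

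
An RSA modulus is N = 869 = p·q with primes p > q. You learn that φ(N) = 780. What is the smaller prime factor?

11

φ(n) = (p−1)(q−1) = n − (p+q) + 1, so p + q = 869 − 780 + 1 = 90.
p and q are the roots of t² − 90t + 869 = 0.
Discriminant: 90² − 4·869 = 8100 − 3476 = 4624; √4624 = 68.
q = (90 − 68)/2 = 11, p = (90 + 68)/2 = 79.
Check: 11 · 79 = 869.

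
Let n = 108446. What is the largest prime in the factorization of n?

108446 = 2 · 54223
54223 = 13 · 4171
4171 = 43 · 97
97 is prime.
So 108446 = 2 · 13 · 43 · 97; the largest prime factor is 97.

97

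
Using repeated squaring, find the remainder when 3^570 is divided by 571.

3^1 ≡ 3 (mod 571)
3^2 ≡ 3^2 = 9 ≡ 9 (mod 571)
3^4 ≡ 9^2 = 81 ≡ 81 (mod 571)
3^8 ≡ 81^2 = 6561 ≡ 280 (mod 571)
3^16 ≡ 280^2 = 78400 ≡ 173 (mod 571)
3^32 ≡ 173^2 = 29929 ≡ 237 (mod 571)
3^64 ≡ 237^2 = 56169 ≡ 211 (mod 571)
3^128 ≡ 211^2 = 44521 ≡ 554 (mod 571)
3^256 ≡ 554^2 = 306916 ≡ 289 (mod 571)
3^512 ≡ 289^2 = 83521 ≡ 155 (mod 571)
570 = 512 + 32 + 16 + 8 + 2 in binary powers of 2.
So 3^570 ≡ 155 · 237 · 173 · 280 · 9 ≡ 1 (mod 571).
Since the result is 1, base 3 gives no evidence that 571 is composite.

1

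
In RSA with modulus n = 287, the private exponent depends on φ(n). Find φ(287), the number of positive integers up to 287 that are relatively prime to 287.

240

Factor: 287 = 7 · 41.
φ(287) = (7−1) · (41−1) = 6 · 40 = 240.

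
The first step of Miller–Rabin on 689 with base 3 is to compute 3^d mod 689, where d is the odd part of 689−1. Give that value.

689 − 1 = 688 = 2^4 · 43, so d = 43.
3^1 ≡ 3 (mod 689)
3^2 ≡ 3^2 = 9 ≡ 9 (mod 689)
3^4 ≡ 9^2 = 81 ≡ 81 (mod 689)
3^8 ≡ 81^2 = 6561 ≡ 360 (mod 689)
3^16 ≡ 360^2 = 129600 ≡ 68 (mod 689)
3^32 ≡ 68^2 = 4624 ≡ 490 (mod 689)
43 = 32 + 8 + 2 + 1 in binary powers of 2.
So 3^43 ≡ 490 · 360 · 9 · 3 ≡ 432 (mod 689).
Squaring chain: 432 → 594 → 68 → 490; never reaches −1, so base 3 is a Miller–Rabin witness that 689 is composite.

432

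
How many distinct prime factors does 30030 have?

6

30030 = 2 · 15015
15015 = 3 · 5005
5005 = 5 · 1001
1001 = 7 · 143
143 = 11 · 13
30030 = 2 · 3 · 5 · 7 · 11 · 13, which has 6 distinct prime factors.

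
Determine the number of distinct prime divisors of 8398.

4

8398 = 2 · 4199
4199 = 13 · 323
323 = 17 · 19
8398 = 2 · 13 · 17 · 19, which has 4 distinct prime factors.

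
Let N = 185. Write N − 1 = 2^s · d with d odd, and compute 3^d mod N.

132

185 − 1 = 184 = 2^3 · 23, so d = 23.
3^1 ≡ 3 (mod 185)
3^2 ≡ 3^2 = 9 ≡ 9 (mod 185)
3^4 ≡ 9^2 = 81 ≡ 81 (mod 185)
3^8 ≡ 81^2 = 6561 ≡ 86 (mod 185)
3^16 ≡ 86^2 = 7396 ≡ 181 (mod 185)
23 = 16 + 4 + 2 + 1 in binary powers of 2.
So 3^23 ≡ 181 · 81 · 9 · 3 ≡ 132 (mod 185).
Squaring chain: 132 → 34 → 46; never reaches −1, so base 3 is a Miller–Rabin witness that 185 is composite.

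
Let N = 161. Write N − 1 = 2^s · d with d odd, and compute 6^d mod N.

161 − 1 = 160 = 2^5 · 5, so d = 5.
6^1 ≡ 6 (mod 161)
6^2 ≡ 6^2 = 36 ≡ 36 (mod 161)
6^4 ≡ 36^2 = 1296 ≡ 8 (mod 161)
5 = 4 + 1 in binary powers of 2.
So 6^5 ≡ 8 · 6 ≡ 48 (mod 161).
Squaring chain: 48 → 50 → 85 → 141 → 78; never reaches −1, so base 6 is a Miller–Rabin witness that 161 is composite.

48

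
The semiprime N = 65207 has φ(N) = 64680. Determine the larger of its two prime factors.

φ(n) = (p−1)(q−1) = n − (p+q) + 1, so p + q = 65207 − 64680 + 1 = 528.
p and q are the roots of t² − 528t + 65207 = 0.
Discriminant: 528² − 4·65207 = 278784 − 260828 = 17956; √17956 = 134.
q = (528 − 134)/2 = 197, p = (528 + 134)/2 = 331.
Check: 197 · 331 = 65207.

331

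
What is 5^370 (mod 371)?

5^1 ≡ 5 (mod 371)
5^2 ≡ 5^2 = 25 ≡ 25 (mod 371)
5^4 ≡ 25^2 = 625 ≡ 254 (mod 371)
5^8 ≡ 254^2 = 64516 ≡ 333 (mod 371)
5^16 ≡ 333^2 = 110889 ≡ 331 (mod 371)
5^32 ≡ 331^2 = 109561 ≡ 116 (mod 371)
5^64 ≡ 116^2 = 13456 ≡ 100 (mod 371)
5^128 ≡ 100^2 = 10000 ≡ 354 (mod 371)
5^256 ≡ 354^2 = 125316 ≡ 289 (mod 371)
370 = 256 + 64 + 32 + 16 + 2 in binary powers of 2.
So 5^370 ≡ 289 · 100 · 116 · 331 · 25 ≡ 149 (mod 371).
Since 149 ≠ 1, base 5 is a Fermat witness: 371 is composite.

149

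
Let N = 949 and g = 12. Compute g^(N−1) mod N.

12^1 ≡ 12 (mod 949)
12^2 ≡ 12^2 = 144 ≡ 144 (mod 949)
12^4 ≡ 144^2 = 20736 ≡ 807 (mod 949)
12^8 ≡ 807^2 = 651249 ≡ 235 (mod 949)
12^16 ≡ 235^2 = 55225 ≡ 183 (mod 949)
12^32 ≡ 183^2 = 33489 ≡ 274 (mod 949)
12^64 ≡ 274^2 = 75076 ≡ 105 (mod 949)
12^128 ≡ 105^2 = 11025 ≡ 586 (mod 949)
12^256 ≡ 586^2 = 343396 ≡ 807 (mod 949)
12^512 ≡ 807^2 = 651249 ≡ 235 (mod 949)
948 = 512 + 256 + 128 + 32 + 16 + 4 in binary powers of 2.
So 12^948 ≡ 235 · 807 · 586 · 274 · 183 · 807 ≡ 794 (mod 949).
Since 794 ≠ 1, base 12 is a Fermat witness: 949 is composite.

794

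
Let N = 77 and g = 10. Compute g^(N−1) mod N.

10^1 ≡ 10 (mod 77)
10^2 ≡ 10^2 = 100 ≡ 23 (mod 77)
10^4 ≡ 23^2 = 529 ≡ 67 (mod 77)
10^8 ≡ 67^2 = 4489 ≡ 23 (mod 77)
10^16 ≡ 23^2 = 529 ≡ 67 (mod 77)
10^32 ≡ 67^2 = 4489 ≡ 23 (mod 77)
10^64 ≡ 23^2 = 529 ≡ 67 (mod 77)
76 = 64 + 8 + 4 in binary powers of 2.
So 10^76 ≡ 67 · 23 · 67 ≡ 67 (mod 77).
Since 67 ≠ 1, base 10 is a Fermat witness: 77 is composite.

67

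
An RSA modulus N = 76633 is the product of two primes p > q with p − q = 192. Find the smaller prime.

197

Since p = q + 192, we have 76633 = q(q + 192), so q² + 192q − 76633 = 0.
Discriminant: 192² + 4·76633 = 36864 + 306532 = 343396; √343396 = 586.
q = (−192 + 586)/2 = 197, and p = q + 192 = 389.
Check: 197 · 389 = 76633.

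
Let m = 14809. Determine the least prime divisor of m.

59

14809 is odd.
Digit sum 22, not divisible by 3.
Ends in 9: not divisible by 5.
7: 14809 = 7·2115 + 4
11: 14809 = 11·1346 + 3
13: 14809 = 13·1139 + 2
17: 14809 = 17·871 + 2
19: 14809 = 19·779 + 8
23: 14809 = 23·643 + 20
29: 14809 = 29·510 + 19
31: 14809 = 31·477 + 22
37: 14809 = 37·400 + 9
41: 14809 = 41·361 + 8
43: 14809 = 43·344 + 17
47: 14809 = 47·315 + 4
53: 14809 = 53·279 + 22
59: 14809 = 59·251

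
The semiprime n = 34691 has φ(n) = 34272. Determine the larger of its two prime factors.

φ(n) = (p−1)(q−1) = n − (p+q) + 1, so p + q = 34691 − 34272 + 1 = 420.
p and q are the roots of t² − 420t + 34691 = 0.
Discriminant: 420² − 4·34691 = 176400 − 138764 = 37636; √37636 = 194.
q = (420 − 194)/2 = 113, p = (420 + 194)/2 = 307.
Check: 113 · 307 = 34691.

307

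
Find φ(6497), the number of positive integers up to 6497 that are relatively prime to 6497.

Factor: 6497 = 73 · 89.
φ(6497) = (73−1) · (89−1) = 72 · 88 = 6336.

6336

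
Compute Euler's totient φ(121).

110

Factor: 121 = 11^2.
φ(121) = 11^1·(11−1) = 110.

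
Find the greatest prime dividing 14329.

14329 = 7 · 2047
2047 = 23 · 89
89 is prime.
So 14329 = 7 · 23 · 89; the largest prime factor is 89.

89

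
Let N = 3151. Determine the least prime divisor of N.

23

3151 is odd.
Digit sum 10, not divisible by 3.
Ends in 1: not divisible by 5.
7: 3151 = 7·450 + 1
11: 3151 = 11·286 + 5
13: 3151 = 13·242 + 5
17: 3151 = 17·185 + 6
19: 3151 = 19·165 + 16
23: 3151 = 23·137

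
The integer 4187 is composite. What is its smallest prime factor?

4187 is odd.
Digit sum 20, not divisible by 3.
Ends in 7: not divisible by 5.
7: 4187 = 7·598 + 1
11: 4187 = 11·380 + 7
13: 4187 = 13·322 + 1
17: 4187 = 17·246 + 5
19: 4187 = 19·220 + 7
23: 4187 = 23·182 + 1
29: 4187 = 29·144 + 11
31: 4187 = 31·135 + 2
37: 4187 = 37·113 + 6
41: 4187 = 41·102 + 5
43: 4187 = 43·97 + 16
47: 4187 = 47·89 + 4
53: 4187 = 53·79

53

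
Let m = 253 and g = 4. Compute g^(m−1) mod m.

236

4^1 ≡ 4 (mod 253)
4^2 ≡ 4^2 = 16 ≡ 16 (mod 253)
4^4 ≡ 16^2 = 256 ≡ 3 (mod 253)
4^8 ≡ 3^2 = 9 ≡ 9 (mod 253)
4^16 ≡ 9^2 = 81 ≡ 81 (mod 253)
4^32 ≡ 81^2 = 6561 ≡ 236 (mod 253)
4^64 ≡ 236^2 = 55696 ≡ 36 (mod 253)
4^128 ≡ 36^2 = 1296 ≡ 31 (mod 253)
252 = 128 + 64 + 32 + 16 + 8 + 4 in binary powers of 2.
So 4^252 ≡ 31 · 36 · 236 · 81 · 9 · 3 ≡ 236 (mod 253).
Since 236 ≠ 1, base 4 is a Fermat witness: 253 is composite.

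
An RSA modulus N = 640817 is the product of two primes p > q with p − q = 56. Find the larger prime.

829

Since p = q + 56, we have 640817 = q(q + 56), so q² + 56q − 640817 = 0.
Discriminant: 56² + 4·640817 = 3136 + 2563268 = 2566404; √2566404 = 1602.
q = (−56 + 1602)/2 = 773, and p = q + 56 = 829.
Check: 773 · 829 = 640817.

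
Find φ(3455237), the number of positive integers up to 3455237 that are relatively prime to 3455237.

3383424

Factor: 3455237 = 97 · 179 · 199.
φ(3455237) = (97−1) · (179−1) · (199−1) = 96 · 178 · 198 = 3383424.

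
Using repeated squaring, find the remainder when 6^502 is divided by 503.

1

6^1 ≡ 6 (mod 503)
6^2 ≡ 6^2 = 36 ≡ 36 (mod 503)
6^4 ≡ 36^2 = 1296 ≡ 290 (mod 503)
6^8 ≡ 290^2 = 84100 ≡ 99 (mod 503)
6^16 ≡ 99^2 = 9801 ≡ 244 (mod 503)
6^32 ≡ 244^2 = 59536 ≡ 182 (mod 503)
6^64 ≡ 182^2 = 33124 ≡ 429 (mod 503)
6^128 ≡ 429^2 = 184041 ≡ 446 (mod 503)
6^256 ≡ 446^2 = 198916 ≡ 231 (mod 503)
502 = 256 + 128 + 64 + 32 + 16 + 4 + 2 in binary powers of 2.
So 6^502 ≡ 231 · 446 · 429 · 182 · 244 · 290 · 36 ≡ 1 (mod 503).
Since the result is 1, base 6 gives no evidence that 503 is composite.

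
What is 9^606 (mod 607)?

1

9^1 ≡ 9 (mod 607)
9^2 ≡ 9^2 = 81 ≡ 81 (mod 607)
9^4 ≡ 81^2 = 6561 ≡ 491 (mod 607)
9^8 ≡ 491^2 = 241081 ≡ 102 (mod 607)
9^16 ≡ 102^2 = 10404 ≡ 85 (mod 607)
9^32 ≡ 85^2 = 7225 ≡ 548 (mod 607)
9^64 ≡ 548^2 = 300304 ≡ 446 (mod 607)
9^128 ≡ 446^2 = 198916 ≡ 427 (mod 607)
9^256 ≡ 427^2 = 182329 ≡ 229 (mod 607)
9^512 ≡ 229^2 = 52441 ≡ 239 (mod 607)
606 = 512 + 64 + 16 + 8 + 4 + 2 in binary powers of 2.
So 9^606 ≡ 239 · 446 · 85 · 102 · 491 · 81 ≡ 1 (mod 607).
Since the result is 1, base 9 gives no evidence that 607 is composite.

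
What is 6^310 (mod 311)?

6^1 ≡ 6 (mod 311)
6^2 ≡ 6^2 = 36 ≡ 36 (mod 311)
6^4 ≡ 36^2 = 1296 ≡ 52 (mod 311)
6^8 ≡ 52^2 = 2704 ≡ 216 (mod 311)
6^16 ≡ 216^2 = 46656 ≡ 6 (mod 311)
6^32 ≡ 6^2 = 36 ≡ 36 (mod 311)
6^64 ≡ 36^2 = 1296 ≡ 52 (mod 311)
6^128 ≡ 52^2 = 2704 ≡ 216 (mod 311)
6^256 ≡ 216^2 = 46656 ≡ 6 (mod 311)
310 = 256 + 32 + 16 + 4 + 2 in binary powers of 2.
So 6^310 ≡ 6 · 36 · 6 · 52 · 36 ≡ 1 (mod 311).
Since the result is 1, base 6 gives no evidence that 311 is composite.

1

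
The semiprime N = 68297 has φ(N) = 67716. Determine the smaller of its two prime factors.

φ(n) = (p−1)(q−1) = n − (p+q) + 1, so p + q = 68297 − 67716 + 1 = 582.
p and q are the roots of t² − 582t + 68297 = 0.
Discriminant: 582² − 4·68297 = 338724 − 273188 = 65536; √65536 = 256.
q = (582 − 256)/2 = 163, p = (582 + 256)/2 = 419.
Check: 163 · 419 = 68297.

163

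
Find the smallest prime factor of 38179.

73

38179 is odd.
Digit sum 28, not divisible by 3.
Ends in 9: not divisible by 5.
7: 38179 = 7·5454 + 1
11: 38179 = 11·3470 + 9
13: 38179 = 13·2936 + 11
17: 38179 = 17·2245 + 14
19: 38179 = 19·2009 + 8
23: 38179 = 23·1659 + 22
29: 38179 = 29·1316 + 15
31: 38179 = 31·1231 + 18
37: 38179 = 37·1031 + 32
41: 38179 = 41·931 + 8
43: 38179 = 43·887 + 38
47: 38179 = 47·812 + 15
53: 38179 = 53·720 + 19
59: 38179 = 59·647 + 6
61: 38179 = 61·625 + 54
67: 38179 = 67·569 + 56
71: 38179 = 71·537 + 52
73: 38179 = 73·523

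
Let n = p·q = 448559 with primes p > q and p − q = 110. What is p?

727

Since p = q + 110, we have 448559 = q(q + 110), so q² + 110q − 448559 = 0.
Discriminant: 110² + 4·448559 = 12100 + 1794236 = 1806336; √1806336 = 1344.
q = (−110 + 1344)/2 = 617, and p = q + 110 = 727.
Check: 617 · 727 = 448559.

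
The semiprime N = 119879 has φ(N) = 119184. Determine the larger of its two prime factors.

383

φ(n) = (p−1)(q−1) = n − (p+q) + 1, so p + q = 119879 − 119184 + 1 = 696.
p and q are the roots of t² − 696t + 119879 = 0.
Discriminant: 696² − 4·119879 = 484416 − 479516 = 4900; √4900 = 70.
q = (696 − 70)/2 = 313, p = (696 + 70)/2 = 383.
Check: 313 · 383 = 119879.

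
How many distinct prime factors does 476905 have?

5

476905 = 5 · 95381
95381 = 11 · 8671
8671 = 13 · 667
667 = 23 · 29
476905 = 5 · 11 · 13 · 23 · 29, which has 5 distinct prime factors.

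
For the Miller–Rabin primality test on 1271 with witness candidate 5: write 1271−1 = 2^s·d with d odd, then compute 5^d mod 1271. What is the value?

893

1271 − 1 = 1270 = 2^1 · 635, so d = 635.
5^1 ≡ 5 (mod 1271)
5^2 ≡ 5^2 = 25 ≡ 25 (mod 1271)
5^4 ≡ 25^2 = 625 ≡ 625 (mod 1271)
5^8 ≡ 625^2 = 390625 ≡ 428 (mod 1271)
5^16 ≡ 428^2 = 183184 ≡ 160 (mod 1271)
5^32 ≡ 160^2 = 25600 ≡ 180 (mod 1271)
5^64 ≡ 180^2 = 32400 ≡ 625 (mod 1271)
5^128 ≡ 625^2 = 390625 ≡ 428 (mod 1271)
5^256 ≡ 428^2 = 183184 ≡ 160 (mod 1271)
5^512 ≡ 160^2 = 25600 ≡ 180 (mod 1271)
635 = 512 + 64 + 32 + 16 + 8 + 2 + 1 in binary powers of 2.
So 5^635 ≡ 180 · 625 · 180 · 160 · 428 · 25 · 5 ≡ 893 (mod 1271).
Squaring chain: 893; never reaches −1, so base 5 is a Miller–Rabin witness that 1271 is composite.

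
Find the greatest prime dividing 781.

781 = 11 · 71
71 is prime.
So 781 = 11 · 71; the largest prime factor is 71.

71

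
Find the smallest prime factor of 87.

3

87 is odd.
Digit sum 15, divisible by 3.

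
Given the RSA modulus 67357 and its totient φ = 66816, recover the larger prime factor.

349

φ(n) = (p−1)(q−1) = n − (p+q) + 1, so p + q = 67357 − 66816 + 1 = 542.
p and q are the roots of t² − 542t + 67357 = 0.
Discriminant: 542² − 4·67357 = 293764 − 269428 = 24336; √24336 = 156.
q = (542 − 156)/2 = 193, p = (542 + 156)/2 = 349.
Check: 193 · 349 = 67357.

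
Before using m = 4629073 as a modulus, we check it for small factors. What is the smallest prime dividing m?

4629073 is odd.
Digit sum 31, not divisible by 3.
Ends in 3: not divisible by 5.
7: 4629073 = 7·661296 + 1
11: 4629073 = 11·420824 + 9
13: 4629073 = 13·356082 + 7
17: 4629073 = 17·272298 + 7
19: 4629073 = 19·243635 + 8
23: 4629073 = 23·201264 + 1
29: 4629073 = 29·159623 + 6
31: 4629073 = 31·149324 + 29
37: 4629073 = 37·125110 + 3
41: 4629073 = 41·112904 + 9
43: 4629073 = 43·107652 + 37
47: 4629073 = 47·98490 + 43
53: 4629073 = 53·87341

53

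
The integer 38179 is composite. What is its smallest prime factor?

38179 is odd.
Digit sum 28, not divisible by 3.
Ends in 9: not divisible by 5.
7: 38179 = 7·5454 + 1
11: 38179 = 11·3470 + 9
13: 38179 = 13·2936 + 11
17: 38179 = 17·2245 + 14
19: 38179 = 19·2009 + 8
23: 38179 = 23·1659 + 22
29: 38179 = 29·1316 + 15
31: 38179 = 31·1231 + 18
37: 38179 = 37·1031 + 32
41: 38179 = 41·931 + 8
43: 38179 = 43·887 + 38
47: 38179 = 47·812 + 15
53: 38179 = 53·720 + 19
59: 38179 = 59·647 + 6
61: 38179 = 61·625 + 54
67: 38179 = 67·569 + 56
71: 38179 = 71·537 + 52
73: 38179 = 73·523

73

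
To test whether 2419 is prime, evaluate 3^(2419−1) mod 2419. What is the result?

501

3^1 ≡ 3 (mod 2419)
3^2 ≡ 3^2 = 9 ≡ 9 (mod 2419)
3^4 ≡ 9^2 = 81 ≡ 81 (mod 2419)
3^8 ≡ 81^2 = 6561 ≡ 1723 (mod 2419)
3^16 ≡ 1723^2 = 2968729 ≡ 616 (mod 2419)
3^32 ≡ 616^2 = 379456 ≡ 2092 (mod 2419)
3^64 ≡ 2092^2 = 4376464 ≡ 493 (mod 2419)
3^128 ≡ 493^2 = 243049 ≡ 1149 (mod 2419)
3^256 ≡ 1149^2 = 1320201 ≡ 1846 (mod 2419)
3^512 ≡ 1846^2 = 3407716 ≡ 1764 (mod 2419)
3^1024 ≡ 1764^2 = 3111696 ≡ 862 (mod 2419)
3^2048 ≡ 862^2 = 743044 ≡ 411 (mod 2419)
2418 = 2048 + 256 + 64 + 32 + 16 + 2 in binary powers of 2.
So 3^2418 ≡ 411 · 1846 · 493 · 2092 · 616 · 9 ≡ 501 (mod 2419).
Since 501 ≠ 1, base 3 is a Fermat witness: 2419 is composite.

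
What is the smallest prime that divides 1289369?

29

1289369 is odd.
Digit sum 38, not divisible by 3.
Ends in 9: not divisible by 5.
7: 1289369 = 7·184195 + 4
11: 1289369 = 11·117215 + 4
13: 1289369 = 13·99182 + 3
17: 1289369 = 17·75845 + 4
19: 1289369 = 19·67861 + 10
23: 1289369 = 23·56059 + 12
29: 1289369 = 29·44461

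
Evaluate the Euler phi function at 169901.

Factor: 169901 = 23 · 83 · 89.
φ(169901) = (23−1) · (83−1) · (89−1) = 22 · 82 · 88 = 158752.

158752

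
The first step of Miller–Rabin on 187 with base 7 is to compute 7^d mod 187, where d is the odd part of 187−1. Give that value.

57

187 − 1 = 186 = 2^1 · 93, so d = 93.
7^1 ≡ 7 (mod 187)
7^2 ≡ 7^2 = 49 ≡ 49 (mod 187)
7^4 ≡ 49^2 = 2401 ≡ 157 (mod 187)
7^8 ≡ 157^2 = 24649 ≡ 152 (mod 187)
7^16 ≡ 152^2 = 23104 ≡ 103 (mod 187)
7^32 ≡ 103^2 = 10609 ≡ 137 (mod 187)
7^64 ≡ 137^2 = 18769 ≡ 69 (mod 187)
93 = 64 + 16 + 8 + 4 + 1 in binary powers of 2.
So 7^93 ≡ 69 · 103 · 152 · 157 · 7 ≡ 57 (mod 187).
Squaring chain: 57; never reaches −1, so base 7 is a Miller–Rabin witness that 187 is composite.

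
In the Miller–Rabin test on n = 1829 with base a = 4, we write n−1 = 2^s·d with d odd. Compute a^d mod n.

1039

1829 − 1 = 1828 = 2^2 · 457, so d = 457.
4^1 ≡ 4 (mod 1829)
4^2 ≡ 4^2 = 16 ≡ 16 (mod 1829)
4^4 ≡ 16^2 = 256 ≡ 256 (mod 1829)
4^8 ≡ 256^2 = 65536 ≡ 1521 (mod 1829)
4^16 ≡ 1521^2 = 2313441 ≡ 1585 (mod 1829)
4^32 ≡ 1585^2 = 2512225 ≡ 1008 (mod 1829)
4^64 ≡ 1008^2 = 1016064 ≡ 969 (mod 1829)
4^128 ≡ 969^2 = 938961 ≡ 684 (mod 1829)
4^256 ≡ 684^2 = 467856 ≡ 1461 (mod 1829)
457 = 256 + 128 + 64 + 8 + 1 in binary powers of 2.
So 4^457 ≡ 1461 · 684 · 969 · 1521 · 4 ≡ 1039 (mod 1829).
Squaring chain: 1039 → 411; never reaches −1, so base 4 is a Miller–Rabin witness that 1829 is composite.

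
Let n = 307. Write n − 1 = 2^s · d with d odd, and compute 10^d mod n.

307 − 1 = 306 = 2^1 · 153, so d = 153.
10^1 ≡ 10 (mod 307)
10^2 ≡ 10^2 = 100 ≡ 100 (mod 307)
10^4 ≡ 100^2 = 10000 ≡ 176 (mod 307)
10^8 ≡ 176^2 = 30976 ≡ 276 (mod 307)
10^16 ≡ 276^2 = 76176 ≡ 40 (mod 307)
10^32 ≡ 40^2 = 1600 ≡ 65 (mod 307)
10^64 ≡ 65^2 = 4225 ≡ 234 (mod 307)
10^128 ≡ 234^2 = 54756 ≡ 110 (mod 307)
153 = 128 + 16 + 8 + 1 in binary powers of 2.
So 10^153 ≡ 110 · 40 · 276 · 10 ≡ 1 (mod 307).
Since 10^d ≡ 1 (mod 307), base 10 does not prove 307 composite.

1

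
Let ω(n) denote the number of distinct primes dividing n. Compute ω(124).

2

124 = 2^2 · 31
124 = 2^2 · 31, which has 2 distinct prime factors.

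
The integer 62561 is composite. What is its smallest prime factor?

73

62561 is odd.
Digit sum 20, not divisible by 3.
Ends in 1: not divisible by 5.
7: 62561 = 7·8937 + 2
11: 62561 = 11·5687 + 4
13: 62561 = 13·4812 + 5
17: 62561 = 17·3680 + 1
19: 62561 = 19·3292 + 13
23: 62561 = 23·2720 + 1
29: 62561 = 29·2157 + 8
31: 62561 = 31·2018 + 3
37: 62561 = 37·1690 + 31
41: 62561 = 41·1525 + 36
43: 62561 = 43·1454 + 39
47: 62561 = 47·1331 + 4
53: 62561 = 53·1180 + 21
59: 62561 = 59·1060 + 21
61: 62561 = 61·1025 + 36
67: 62561 = 67·933 + 50
71: 62561 = 71·881 + 10
73: 62561 = 73·857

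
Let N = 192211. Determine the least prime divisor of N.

192211 is odd.
Digit sum 16, not divisible by 3.
Ends in 1: not divisible by 5.
7: 192211 = 7·27458 + 5
11: 192211 = 11·17473 + 8
13: 192211 = 13·14785 + 6
17: 192211 = 17·11306 + 9
19: 192211 = 19·10116 + 7
23: 192211 = 23·8357

23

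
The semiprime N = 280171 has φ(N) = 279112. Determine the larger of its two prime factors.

φ(n) = (p−1)(q−1) = n − (p+q) + 1, so p + q = 280171 − 279112 + 1 = 1060.
p and q are the roots of t² − 1060t + 280171 = 0.
Discriminant: 1060² − 4·280171 = 1123600 − 1120684 = 2916; √2916 = 54.
q = (1060 − 54)/2 = 503, p = (1060 + 54)/2 = 557.
Check: 503 · 557 = 280171.

557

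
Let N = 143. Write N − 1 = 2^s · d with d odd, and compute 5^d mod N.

143 − 1 = 142 = 2^1 · 71, so d = 71.
5^1 ≡ 5 (mod 143)
5^2 ≡ 5^2 = 25 ≡ 25 (mod 143)
5^4 ≡ 25^2 = 625 ≡ 53 (mod 143)
5^8 ≡ 53^2 = 2809 ≡ 92 (mod 143)
5^16 ≡ 92^2 = 8464 ≡ 27 (mod 143)
5^32 ≡ 27^2 = 729 ≡ 14 (mod 143)
5^64 ≡ 14^2 = 196 ≡ 53 (mod 143)
71 = 64 + 4 + 2 + 1 in binary powers of 2.
So 5^71 ≡ 53 · 53 · 25 · 5 ≡ 60 (mod 143).
Squaring chain: 60; never reaches −1, so base 5 is a Miller–Rabin witness that 143 is composite.

60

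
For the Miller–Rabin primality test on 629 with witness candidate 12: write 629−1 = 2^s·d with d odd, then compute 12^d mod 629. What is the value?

629 − 1 = 628 = 2^2 · 157, so d = 157.
12^1 ≡ 12 (mod 629)
12^2 ≡ 12^2 = 144 ≡ 144 (mod 629)
12^4 ≡ 144^2 = 20736 ≡ 608 (mod 629)
12^8 ≡ 608^2 = 369664 ≡ 441 (mod 629)
12^16 ≡ 441^2 = 194481 ≡ 120 (mod 629)
12^32 ≡ 120^2 = 14400 ≡ 562 (mod 629)
12^64 ≡ 562^2 = 315844 ≡ 86 (mod 629)
12^128 ≡ 86^2 = 7396 ≡ 477 (mod 629)
157 = 128 + 16 + 8 + 4 + 1 in binary powers of 2.
So 12^157 ≡ 477 · 120 · 441 · 608 · 12 ≡ 201 (mod 629).
Squaring chain: 201 → 145; never reaches −1, so base 12 is a Miller–Rabin witness that 629 is composite.

201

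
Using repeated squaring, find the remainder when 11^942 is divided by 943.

453

11^1 ≡ 11 (mod 943)
11^2 ≡ 11^2 = 121 ≡ 121 (mod 943)
11^4 ≡ 121^2 = 14641 ≡ 496 (mod 943)
11^8 ≡ 496^2 = 246016 ≡ 836 (mod 943)
11^16 ≡ 836^2 = 698896 ≡ 133 (mod 943)
11^32 ≡ 133^2 = 17689 ≡ 715 (mod 943)
11^64 ≡ 715^2 = 511225 ≡ 119 (mod 943)
11^128 ≡ 119^2 = 14161 ≡ 16 (mod 943)
11^256 ≡ 16^2 = 256 ≡ 256 (mod 943)
11^512 ≡ 256^2 = 65536 ≡ 469 (mod 943)
942 = 512 + 256 + 128 + 32 + 8 + 4 + 2 in binary powers of 2.
So 11^942 ≡ 469 · 256 · 16 · 715 · 836 · 496 · 121 ≡ 453 (mod 943).
Since 453 ≠ 1, base 11 is a Fermat witness: 943 is composite.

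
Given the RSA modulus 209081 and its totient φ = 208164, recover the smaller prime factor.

φ(n) = (p−1)(q−1) = n − (p+q) + 1, so p + q = 209081 − 208164 + 1 = 918.
p and q are the roots of t² − 918t + 209081 = 0.
Discriminant: 918² − 4·209081 = 842724 − 836324 = 6400; √6400 = 80.
q = (918 − 80)/2 = 419, p = (918 + 80)/2 = 499.
Check: 419 · 499 = 209081.

419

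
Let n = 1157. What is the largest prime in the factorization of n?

1157 = 13 · 89
89 is prime.
So 1157 = 13 · 89; the largest prime factor is 89.

89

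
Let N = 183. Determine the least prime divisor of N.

183 is odd.
Digit sum 12, divisible by 3.

3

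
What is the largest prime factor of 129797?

129797 = 31 · 4187
4187 = 53 · 79
79 is prime.
So 129797 = 31 · 53 · 79; the largest prime factor is 79.

79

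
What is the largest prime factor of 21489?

29

21489 = 3 · 7163
7163 = 13 · 551
551 = 19 · 29
29 is prime.
So 21489 = 3 · 13 · 19 · 29; the largest prime factor is 29.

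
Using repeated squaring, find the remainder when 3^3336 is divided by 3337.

3^1 ≡ 3 (mod 3337)
3^2 ≡ 3^2 = 9 ≡ 9 (mod 3337)
3^4 ≡ 9^2 = 81 ≡ 81 (mod 3337)
3^8 ≡ 81^2 = 6561 ≡ 3224 (mod 3337)
3^16 ≡ 3224^2 = 10394176 ≡ 2758 (mod 3337)
3^32 ≡ 2758^2 = 7606564 ≡ 1541 (mod 3337)
3^64 ≡ 1541^2 = 2374681 ≡ 2074 (mod 3337)
3^128 ≡ 2074^2 = 4301476 ≡ 83 (mod 3337)
3^256 ≡ 83^2 = 6889 ≡ 215 (mod 3337)
3^512 ≡ 215^2 = 46225 ≡ 2844 (mod 3337)
3^1024 ≡ 2844^2 = 8088336 ≡ 2785 (mod 3337)
3^2048 ≡ 2785^2 = 7756225 ≡ 1037 (mod 3337)
3336 = 2048 + 1024 + 256 + 8 in binary powers of 2.
So 3^3336 ≡ 1037 · 2785 · 215 · 3224 ≡ 144 (mod 3337).
Since 144 ≠ 1, base 3 is a Fermat witness: 3337 is composite.

144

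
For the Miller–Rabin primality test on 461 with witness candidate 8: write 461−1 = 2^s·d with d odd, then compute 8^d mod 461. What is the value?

413

461 − 1 = 460 = 2^2 · 115, so d = 115.
8^1 ≡ 8 (mod 461)
8^2 ≡ 8^2 = 64 ≡ 64 (mod 461)
8^4 ≡ 64^2 = 4096 ≡ 408 (mod 461)
8^8 ≡ 408^2 = 166464 ≡ 43 (mod 461)
8^16 ≡ 43^2 = 1849 ≡ 5 (mod 461)
8^32 ≡ 5^2 = 25 ≡ 25 (mod 461)
8^64 ≡ 25^2 = 625 ≡ 164 (mod 461)
115 = 64 + 32 + 16 + 2 + 1 in binary powers of 2.
So 8^115 ≡ 164 · 25 · 5 · 64 · 8 ≡ 413 (mod 461).
Squaring chain: 413 → 460; reaches −1, so base 8 does not prove 461 composite.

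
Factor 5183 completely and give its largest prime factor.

5183 = 71 · 73
73 is prime.
So 5183 = 71 · 73; the largest prime factor is 73.

73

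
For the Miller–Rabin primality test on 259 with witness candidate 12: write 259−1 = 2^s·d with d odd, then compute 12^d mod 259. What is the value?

259 − 1 = 258 = 2^1 · 129, so d = 129.
12^1 ≡ 12 (mod 259)
12^2 ≡ 12^2 = 144 ≡ 144 (mod 259)
12^4 ≡ 144^2 = 20736 ≡ 16 (mod 259)
12^8 ≡ 16^2 = 256 ≡ 256 (mod 259)
12^16 ≡ 256^2 = 65536 ≡ 9 (mod 259)
12^32 ≡ 9^2 = 81 ≡ 81 (mod 259)
12^64 ≡ 81^2 = 6561 ≡ 86 (mod 259)
12^128 ≡ 86^2 = 7396 ≡ 144 (mod 259)
129 = 128 + 1 in binary powers of 2.
So 12^129 ≡ 144 · 12 ≡ 174 (mod 259).
Squaring chain: 174; never reaches −1, so base 12 is a Miller–Rabin witness that 259 is composite.

174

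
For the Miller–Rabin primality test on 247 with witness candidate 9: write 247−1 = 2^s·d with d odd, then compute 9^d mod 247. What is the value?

247 − 1 = 246 = 2^1 · 123, so d = 123.
9^1 ≡ 9 (mod 247)
9^2 ≡ 9^2 = 81 ≡ 81 (mod 247)
9^4 ≡ 81^2 = 6561 ≡ 139 (mod 247)
9^8 ≡ 139^2 = 19321 ≡ 55 (mod 247)
9^16 ≡ 55^2 = 3025 ≡ 61 (mod 247)
9^32 ≡ 61^2 = 3721 ≡ 16 (mod 247)
9^64 ≡ 16^2 = 256 ≡ 9 (mod 247)
123 = 64 + 32 + 16 + 8 + 2 + 1 in binary powers of 2.
So 9^123 ≡ 9 · 16 · 61 · 55 · 81 · 9 ≡ 144 (mod 247).
Squaring chain: 144; never reaches −1, so base 9 is a Miller–Rabin witness that 247 is composite.

144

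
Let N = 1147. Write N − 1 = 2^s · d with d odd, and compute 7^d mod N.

1147 − 1 = 1146 = 2^1 · 573, so d = 573.
7^1 ≡ 7 (mod 1147)
7^2 ≡ 7^2 = 49 ≡ 49 (mod 1147)
7^4 ≡ 49^2 = 2401 ≡ 107 (mod 1147)
7^8 ≡ 107^2 = 11449 ≡ 1126 (mod 1147)
7^16 ≡ 1126^2 = 1267876 ≡ 441 (mod 1147)
7^32 ≡ 441^2 = 194481 ≡ 638 (mod 1147)
7^64 ≡ 638^2 = 407044 ≡ 1006 (mod 1147)
7^128 ≡ 1006^2 = 1012036 ≡ 382 (mod 1147)
7^256 ≡ 382^2 = 145924 ≡ 255 (mod 1147)
7^512 ≡ 255^2 = 65025 ≡ 793 (mod 1147)
573 = 512 + 32 + 16 + 8 + 4 + 1 in binary powers of 2.
So 7^573 ≡ 793 · 638 · 441 · 1126 · 107 · 7 ≡ 1025 (mod 1147).
Squaring chain: 1025; never reaches −1, so base 7 is a Miller–Rabin witness that 1147 is composite.

1025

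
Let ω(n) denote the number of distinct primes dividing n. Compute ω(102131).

102131 = 41 · 2491
2491 = 47 · 53
102131 = 41 · 47 · 53, which has 3 distinct prime factors.

3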